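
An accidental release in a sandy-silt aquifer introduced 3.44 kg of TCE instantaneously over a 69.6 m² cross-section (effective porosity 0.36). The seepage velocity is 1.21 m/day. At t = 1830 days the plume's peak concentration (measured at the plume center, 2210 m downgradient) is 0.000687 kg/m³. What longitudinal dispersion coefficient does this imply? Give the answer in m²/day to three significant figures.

At the plume center C_max = M/(n_e·A·√(4πDt)), so D = M²/(4πt·(n_e·A·C_max)²).
n_e·A·C_max = 0.36 × 69.6 × 0.000687 = 0.01721 kg/m.
D = 3.44²/(4π × 1830 × 0.01721²) = 1.74 m²/day.

1.74 m²/day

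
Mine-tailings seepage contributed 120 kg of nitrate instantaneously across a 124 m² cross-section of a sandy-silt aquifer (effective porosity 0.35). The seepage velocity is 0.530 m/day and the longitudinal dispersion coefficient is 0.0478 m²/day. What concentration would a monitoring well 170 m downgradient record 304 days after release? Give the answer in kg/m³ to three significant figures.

0.0527 kg/m³

For an instantaneous plane source, C(x,t) = M/(n_e·A·√(4πDt)) · exp(−(x−vt)²/(4Dt)), with n_e·A the pore (flow) area.
Plume center vt = 0.530 × 304 = 161.12 m, so the well at 170 m is 8.88 m downgradient of the peak.
√(4πDt) = 13.51 m, giving peak height M/(n_e·A·√(4πDt)) = 120/(0.35 × 124 × 13.51) = 0.2047 kg/m³.
(x−vt)²/(4Dt) = (8.88)²/(4 × 0.0478 × 304) = 1.357; exp(−1.357) = 0.2574.
C = 0.2047 × 0.2574 = 0.0527 kg/m³.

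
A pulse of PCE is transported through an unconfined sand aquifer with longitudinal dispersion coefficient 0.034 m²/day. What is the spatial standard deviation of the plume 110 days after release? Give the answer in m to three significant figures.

Dispersive spreading gives a Gaussian with σ² = 2Dt; advection only shifts the center.
σ = √(2 × 0.034 × 110) = 2.73 m.

2.73 m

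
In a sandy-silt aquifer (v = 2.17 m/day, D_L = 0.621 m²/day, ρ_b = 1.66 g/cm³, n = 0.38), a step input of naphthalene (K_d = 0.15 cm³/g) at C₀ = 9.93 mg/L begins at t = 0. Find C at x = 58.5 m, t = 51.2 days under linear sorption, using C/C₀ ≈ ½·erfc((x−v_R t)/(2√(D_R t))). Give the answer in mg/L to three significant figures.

9.11 mg/L

Retardation factor R = 1 + ρ_b·K_d/n = 1 + 1.66 × 0.15/0.38 = 1.655.
Sorption retards both mechanisms: v_R = v/R = 1.311 m/day, D_R = D/R = 0.3752 m²/day.
v_R·t = 1.311 × 51.2 = 67.1232 m; 2√(D_R t) = 8.766 m; argument = (58.5 − 67.1232)/8.766 = -0.9837.
C = C₀ × ½·erfc(-0.9837) = 9.93 × 0.9179 = 9.11 mg/L.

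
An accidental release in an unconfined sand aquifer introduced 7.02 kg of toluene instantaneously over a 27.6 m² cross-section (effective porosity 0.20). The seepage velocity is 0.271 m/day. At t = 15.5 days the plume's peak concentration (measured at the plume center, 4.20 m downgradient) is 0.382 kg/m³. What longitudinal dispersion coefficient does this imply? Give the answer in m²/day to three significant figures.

At the plume center C_max = M/(n_e·A·√(4πDt)), so D = M²/(4πt·(n_e·A·C_max)²).
n_e·A·C_max = 0.20 × 27.6 × 0.382 = 2.109 kg/m.
D = 7.02²/(4π × 15.5 × 2.109²) = 0.0569 m²/day.

0.0569 m²/day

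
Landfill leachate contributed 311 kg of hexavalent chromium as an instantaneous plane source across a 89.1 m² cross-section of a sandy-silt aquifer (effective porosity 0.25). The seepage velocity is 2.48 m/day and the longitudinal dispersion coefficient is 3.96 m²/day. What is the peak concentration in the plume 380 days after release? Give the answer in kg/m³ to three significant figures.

0.102 kg/m³

The peak of an instantaneous 1D plume sits at x = vt; there the Gaussian factor is 1 and C_max = M/(n_e·A·√(4πDt)), where n_e·A is the pore area the mass is dissolved in.
√(4πDt) = √(4π × 3.96 × 380) = 137.5 m, so C_max = 311/(0.25 × 89.1 × 137.5) = 0.102 kg/m³.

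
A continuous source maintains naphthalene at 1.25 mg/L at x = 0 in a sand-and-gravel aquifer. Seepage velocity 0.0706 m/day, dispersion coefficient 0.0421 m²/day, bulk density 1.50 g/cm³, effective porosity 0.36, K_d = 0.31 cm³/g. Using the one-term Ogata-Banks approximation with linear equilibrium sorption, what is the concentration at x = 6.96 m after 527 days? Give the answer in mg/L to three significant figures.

Retardation factor R = 1 + ρ_b·K_d/n = 1 + 1.50 × 0.31/0.36 = 2.292.
Sorption retards both mechanisms: v_R = v/R = 0.03080 m/day, D_R = D/R = 0.01837 m²/day.
v_R·t = 0.03080 × 527 = 16.2316 m; 2√(D_R t) = 6.223 m; argument = (6.96 − 16.2316)/6.223 = -1.490.
C = C₀ × ½·erfc(-1.490) = 1.25 × 0.9824 = 1.23 mg/L.

1.23 mg/L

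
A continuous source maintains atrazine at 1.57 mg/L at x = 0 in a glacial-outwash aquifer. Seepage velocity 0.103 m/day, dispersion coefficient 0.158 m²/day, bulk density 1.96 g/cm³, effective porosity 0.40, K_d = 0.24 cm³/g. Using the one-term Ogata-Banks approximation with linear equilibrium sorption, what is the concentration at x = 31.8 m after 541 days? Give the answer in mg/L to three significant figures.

Retardation factor R = 1 + ρ_b·K_d/n = 1 + 1.96 × 0.24/0.40 = 2.176.
Sorption retards both mechanisms: v_R = v/R = 0.04733 m/day, D_R = D/R = 0.07261 m²/day.
v_R·t = 0.04733 × 541 = 25.60553 m; 2√(D_R t) = 12.54 m; argument = (31.8 − 25.60553)/12.54 = 0.4940.
C = C₀ × ½·erfc(0.4940) = 1.57 × 0.2424 = 0.381 mg/L.

0.381 mg/L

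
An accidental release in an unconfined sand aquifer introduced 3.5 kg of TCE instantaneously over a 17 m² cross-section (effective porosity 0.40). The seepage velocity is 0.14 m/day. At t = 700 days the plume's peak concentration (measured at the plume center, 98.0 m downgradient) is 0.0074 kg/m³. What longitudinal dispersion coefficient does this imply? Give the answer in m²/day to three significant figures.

At the plume center C_max = M/(n_e·A·√(4πDt)), so D = M²/(4πt·(n_e·A·C_max)²).
n_e·A·C_max = 0.40 × 17 × 0.0074 = 0.05032 kg/m.
D = 3.5²/(4π × 700 × 0.05032²) = 0.550 m²/day.

0.550 m²/day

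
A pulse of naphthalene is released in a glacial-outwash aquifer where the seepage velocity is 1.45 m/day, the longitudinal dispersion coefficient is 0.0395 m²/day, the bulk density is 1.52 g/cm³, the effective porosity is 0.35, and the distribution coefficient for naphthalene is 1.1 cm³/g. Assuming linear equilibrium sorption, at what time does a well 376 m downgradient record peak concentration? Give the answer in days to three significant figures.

Retardation factor R = 1 + ρ_b·K_d/n = 1 + 1.52 × 1.1/0.35 = 5.777.
Sorption retards both mechanisms: v_R = v/R = 0.2510 m/day, D_R = D/R = 0.006837 m²/day.
Peak time from v_R²t² + 2D_R t − x² = 0: t = (√(D_R² + v_R²x²) − D_R)/v_R².
√(D_R² + v_R²x²) = √(0.006837² + 0.2510² × 376²) = 94.38; v_R² = 0.06300.
t = (94.38 − 0.006837)/0.06300 = 1500 days.

1500 days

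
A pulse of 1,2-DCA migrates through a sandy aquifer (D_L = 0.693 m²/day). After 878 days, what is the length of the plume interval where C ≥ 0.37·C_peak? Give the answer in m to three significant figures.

The plume is Gaussian with σ = √(2Dt) = √(2 × 0.693 × 878) = 34.88 m.
C/C_peak = exp(−Δx²/(2σ²)) = 0.37 ⇒ Δx = σ·√(−2 ln 0.37) = 34.88 × 1.410 = 49.18 m.
Width = 2Δx = 98.4 m.

98.4 m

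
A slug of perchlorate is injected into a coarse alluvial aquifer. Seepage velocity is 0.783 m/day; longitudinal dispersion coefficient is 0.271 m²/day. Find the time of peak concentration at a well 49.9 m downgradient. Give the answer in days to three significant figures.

For the 1D instantaneous-source solution, setting ∂C/∂t = 0 at fixed x gives v²t² + 2Dt − x² = 0, so t = (√(D² + v²x²) − D)/v².
√(D² + v²x²) = √(0.271² + 0.783² × 49.9²) = 39.07; v² = 0.613089.
t = (39.07 − 0.271)/0.613089 = 63.3 days (vs. the pure-advection estimate x/v = 63.7 d).

63.3 days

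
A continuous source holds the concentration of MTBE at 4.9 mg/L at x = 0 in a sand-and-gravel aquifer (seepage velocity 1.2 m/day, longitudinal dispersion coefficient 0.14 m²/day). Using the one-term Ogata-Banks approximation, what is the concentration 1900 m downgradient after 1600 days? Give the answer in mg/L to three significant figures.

4.06 mg/L

For a continuous step input, C/C₀ ≈ ½·erfc((x−vt)/(2√(Dt))).
vt = 1.2 × 1600 = 1920 m and 2√(Dt) = 2√(0.14 × 1600) = 29.93 m.
Argument (x−vt)/(2√(Dt)) = (1900 − 1920)/29.93 = -0.6682; ½·erfc(-0.6682) = 0.8277.
C = 4.9 × 0.8277 = 4.06 mg/L.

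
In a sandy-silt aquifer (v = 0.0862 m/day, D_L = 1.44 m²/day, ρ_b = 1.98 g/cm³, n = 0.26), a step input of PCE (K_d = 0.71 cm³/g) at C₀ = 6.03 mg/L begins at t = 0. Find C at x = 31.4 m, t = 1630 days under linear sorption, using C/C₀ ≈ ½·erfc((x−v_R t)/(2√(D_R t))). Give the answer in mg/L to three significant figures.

2.19 mg/L

Retardation factor R = 1 + ρ_b·K_d/n = 1 + 1.98 × 0.71/0.26 = 6.407.
Sorption retards both mechanisms: v_R = v/R = 0.01345 m/day, D_R = D/R = 0.2248 m²/day.
v_R·t = 0.01345 × 1630 = 21.9235 m; 2√(D_R t) = 38.28 m; argument = (31.4 − 21.9235)/38.28 = 0.2476.
C = C₀ × ½·erfc(0.2476) = 6.03 × 0.3631 = 2.19 mg/L.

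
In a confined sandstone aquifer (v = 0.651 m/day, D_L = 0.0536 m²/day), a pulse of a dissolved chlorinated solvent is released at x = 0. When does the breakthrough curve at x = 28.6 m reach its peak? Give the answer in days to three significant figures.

43.8 days

For the 1D instantaneous-source solution, setting ∂C/∂t = 0 at fixed x gives v²t² + 2Dt − x² = 0, so t = (√(D² + v²x²) − D)/v².
√(D² + v²x²) = √(0.0536² + 0.651² × 28.6²) = 18.62; v² = 0.423801.
t = (18.62 − 0.0536)/0.423801 = 43.8 days (vs. the pure-advection estimate x/v = 43.9 d).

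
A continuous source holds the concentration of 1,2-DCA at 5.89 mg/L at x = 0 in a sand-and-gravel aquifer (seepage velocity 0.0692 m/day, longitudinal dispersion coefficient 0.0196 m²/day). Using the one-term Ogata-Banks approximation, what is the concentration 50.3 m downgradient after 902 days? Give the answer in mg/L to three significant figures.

For a continuous step input, C/C₀ ≈ ½·erfc((x−vt)/(2√(Dt))).
vt = 0.0692 × 902 = 62.4184 m and 2√(Dt) = 2√(0.0196 × 902) = 8.409 m.
Argument (x−vt)/(2√(Dt)) = (50.3 − 62.4184)/8.409 = -1.441; ½·erfc(-1.441) = 0.9792.
C = 5.89 × 0.9792 = 5.77 mg/L.

5.77 mg/L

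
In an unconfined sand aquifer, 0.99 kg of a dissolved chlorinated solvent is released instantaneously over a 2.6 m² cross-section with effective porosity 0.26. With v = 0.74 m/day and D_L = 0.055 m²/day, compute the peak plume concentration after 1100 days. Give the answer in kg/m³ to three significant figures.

0.0531 kg/m³

The peak of an instantaneous 1D plume sits at x = vt; there the Gaussian factor is 1 and C_max = M/(n_e·A·√(4πDt)), where n_e·A is the pore area the mass is dissolved in.
√(4πDt) = √(4π × 0.055 × 1100) = 27.57 m, so C_max = 0.99/(0.26 × 2.6 × 27.57) = 0.0531 kg/m³.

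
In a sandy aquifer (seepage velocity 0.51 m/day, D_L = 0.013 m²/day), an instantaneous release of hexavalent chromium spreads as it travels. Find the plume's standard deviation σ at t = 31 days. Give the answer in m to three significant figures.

0.898 m

Dispersive spreading gives a Gaussian with σ² = 2Dt; advection only shifts the center.
σ = √(2 × 0.013 × 31) = 0.898 m.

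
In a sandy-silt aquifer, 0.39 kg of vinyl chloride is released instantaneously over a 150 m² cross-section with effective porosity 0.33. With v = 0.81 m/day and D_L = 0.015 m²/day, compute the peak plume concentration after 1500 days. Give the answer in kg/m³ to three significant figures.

The peak of an instantaneous 1D plume sits at x = vt; there the Gaussian factor is 1 and C_max = M/(n_e·A·√(4πDt)), where n_e·A is the pore area the mass is dissolved in.
√(4πDt) = √(4π × 0.015 × 1500) = 16.81 m, so C_max = 0.39/(0.33 × 150 × 16.81) = 0.000469 kg/m³.

0.000469 kg/m³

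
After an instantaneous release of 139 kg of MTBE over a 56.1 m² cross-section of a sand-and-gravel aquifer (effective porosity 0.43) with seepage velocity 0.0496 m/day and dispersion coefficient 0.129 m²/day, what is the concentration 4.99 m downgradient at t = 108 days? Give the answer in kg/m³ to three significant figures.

0.434 kg/m³

For an instantaneous plane source, C(x,t) = M/(n_e·A·√(4πDt)) · exp(−(x−vt)²/(4Dt)), with n_e·A the pore (flow) area.
Plume center vt = 0.0496 × 108 = 5.3568 m, so the well at 4.99 m is 0.3668 m upgradient of the peak.
√(4πDt) = 13.23 m, giving peak height M/(n_e·A·√(4πDt)) = 139/(0.43 × 56.1 × 13.23) = 0.4355 kg/m³.
(x−vt)²/(4Dt) = (-0.3668)²/(4 × 0.129 × 108) = 0.002414; exp(−0.002414) = 0.9976.
C = 0.4355 × 0.9976 = 0.434 kg/m³.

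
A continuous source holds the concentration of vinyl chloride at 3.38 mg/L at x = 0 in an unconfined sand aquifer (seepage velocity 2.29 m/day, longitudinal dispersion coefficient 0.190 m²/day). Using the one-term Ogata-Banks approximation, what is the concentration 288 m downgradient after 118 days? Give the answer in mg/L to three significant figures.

0.0134 mg/L

For a continuous step input, C/C₀ ≈ ½·erfc((x−vt)/(2√(Dt))).
vt = 2.29 × 118 = 270.22 m and 2√(Dt) = 2√(0.190 × 118) = 9.470 m.
Argument (x−vt)/(2√(Dt)) = (288 − 270.22)/9.470 = 1.878; ½·erfc(1.878) = 0.003955.
C = 3.38 × 0.003955 = 0.0134 mg/L.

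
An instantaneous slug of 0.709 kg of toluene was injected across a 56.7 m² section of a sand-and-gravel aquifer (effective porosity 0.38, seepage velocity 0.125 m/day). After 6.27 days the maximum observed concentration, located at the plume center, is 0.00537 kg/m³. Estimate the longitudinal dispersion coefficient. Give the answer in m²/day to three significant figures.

0.477 m²/day

At the plume center C_max = M/(n_e·A·√(4πDt)), so D = M²/(4πt·(n_e·A·C_max)²).
n_e·A·C_max = 0.38 × 56.7 × 0.00537 = 0.1157 kg/m.
D = 0.709²/(4π × 6.27 × 0.1157²) = 0.477 m²/day.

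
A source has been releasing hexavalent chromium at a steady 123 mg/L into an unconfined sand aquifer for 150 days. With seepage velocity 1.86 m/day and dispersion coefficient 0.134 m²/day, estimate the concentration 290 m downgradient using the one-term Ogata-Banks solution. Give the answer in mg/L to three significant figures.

5.09 mg/L

For a continuous step input, C/C₀ ≈ ½·erfc((x−vt)/(2√(Dt))).
vt = 1.86 × 150 = 279 m and 2√(Dt) = 2√(0.134 × 150) = 8.967 m.
Argument (x−vt)/(2√(Dt)) = (290 − 279)/8.967 = 1.227; ½·erfc(1.227) = 0.04135.
C = 123 × 0.04135 = 5.09 mg/L.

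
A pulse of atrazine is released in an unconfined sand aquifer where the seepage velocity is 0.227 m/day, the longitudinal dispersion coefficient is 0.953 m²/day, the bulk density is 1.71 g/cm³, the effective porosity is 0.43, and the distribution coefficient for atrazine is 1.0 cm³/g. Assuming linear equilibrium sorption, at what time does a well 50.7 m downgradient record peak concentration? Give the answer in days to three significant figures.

1020 days

Retardation factor R = 1 + ρ_b·K_d/n = 1 + 1.71 × 1.0/0.43 = 4.977.
Sorption retards both mechanisms: v_R = v/R = 0.04561 m/day, D_R = D/R = 0.1915 m²/day.
Peak time from v_R²t² + 2D_R t − x² = 0: t = (√(D_R² + v_R²x²) − D_R)/v_R².
√(D_R² + v_R²x²) = √(0.1915² + 0.04561² × 50.7²) = 2.320; v_R² = 0.002080.
t = (2.320 − 0.1915)/0.002080 = 1020 days.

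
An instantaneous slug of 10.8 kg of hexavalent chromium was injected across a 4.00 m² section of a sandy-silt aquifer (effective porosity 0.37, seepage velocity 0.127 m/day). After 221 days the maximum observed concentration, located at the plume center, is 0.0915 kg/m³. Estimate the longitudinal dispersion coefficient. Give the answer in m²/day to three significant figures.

2.29 m²/day

At the plume center C_max = M/(n_e·A·√(4πDt)), so D = M²/(4πt·(n_e·A·C_max)²).
n_e·A·C_max = 0.37 × 4.00 × 0.0915 = 0.1354 kg/m.
D = 10.8²/(4π × 221 × 0.1354²) = 2.29 m²/day.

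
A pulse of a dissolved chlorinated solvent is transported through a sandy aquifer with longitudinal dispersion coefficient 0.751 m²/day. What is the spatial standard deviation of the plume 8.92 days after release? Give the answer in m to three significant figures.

Dispersive spreading gives a Gaussian with σ² = 2Dt; advection only shifts the center.
σ = √(2 × 0.751 × 8.92) = 3.66 m.

3.66 m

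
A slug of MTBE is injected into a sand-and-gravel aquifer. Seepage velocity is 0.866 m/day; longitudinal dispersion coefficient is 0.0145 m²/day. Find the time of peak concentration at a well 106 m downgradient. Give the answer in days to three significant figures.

122 days

For the 1D instantaneous-source solution, setting ∂C/∂t = 0 at fixed x gives v²t² + 2Dt − x² = 0, so t = (√(D² + v²x²) − D)/v².
√(D² + v²x²) = √(0.0145² + 0.866² × 106²) = 91.80; v² = 0.749956.
t = (91.80 − 0.0145)/0.749956 = 122 days (vs. the pure-advection estimate x/v = 122 d).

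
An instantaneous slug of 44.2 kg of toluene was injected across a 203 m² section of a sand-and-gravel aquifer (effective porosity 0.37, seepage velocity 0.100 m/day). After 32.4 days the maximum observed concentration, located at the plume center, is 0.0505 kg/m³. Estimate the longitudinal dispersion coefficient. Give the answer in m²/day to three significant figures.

0.334 m²/day

At the plume center C_max = M/(n_e·A·√(4πDt)), so D = M²/(4πt·(n_e·A·C_max)²).
n_e·A·C_max = 0.37 × 203 × 0.0505 = 3.793 kg/m.
D = 44.2²/(4π × 32.4 × 3.793²) = 0.334 m²/day.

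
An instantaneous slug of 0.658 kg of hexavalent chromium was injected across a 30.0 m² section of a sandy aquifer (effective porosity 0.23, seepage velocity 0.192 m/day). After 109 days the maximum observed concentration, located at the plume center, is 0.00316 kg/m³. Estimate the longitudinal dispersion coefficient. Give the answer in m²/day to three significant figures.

At the plume center C_max = M/(n_e·A·√(4πDt)), so D = M²/(4πt·(n_e·A·C_max)²).
n_e·A·C_max = 0.23 × 30.0 × 0.00316 = 0.02180 kg/m.
D = 0.658²/(4π × 109 × 0.02180²) = 0.665 m²/day.

0.665 m²/day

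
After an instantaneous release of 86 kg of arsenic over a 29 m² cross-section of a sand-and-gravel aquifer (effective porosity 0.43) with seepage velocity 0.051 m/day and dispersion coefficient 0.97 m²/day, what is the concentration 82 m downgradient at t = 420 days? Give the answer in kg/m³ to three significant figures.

0.0101 kg/m³

For an instantaneous plane source, C(x,t) = M/(n_e·A·√(4πDt)) · exp(−(x−vt)²/(4Dt)), with n_e·A the pore (flow) area.
Plume center vt = 0.051 × 420 = 21.42 m, so the well at 82 m is 60.58 m downgradient of the peak.
√(4πDt) = 71.55 m, giving peak height M/(n_e·A·√(4πDt)) = 86/(0.43 × 29 × 71.55) = 0.09639 kg/m³.
(x−vt)²/(4Dt) = (60.58)²/(4 × 0.97 × 420) = 2.252; exp(−2.252) = 0.1052.
C = 0.09639 × 0.1052 = 0.0101 kg/m³.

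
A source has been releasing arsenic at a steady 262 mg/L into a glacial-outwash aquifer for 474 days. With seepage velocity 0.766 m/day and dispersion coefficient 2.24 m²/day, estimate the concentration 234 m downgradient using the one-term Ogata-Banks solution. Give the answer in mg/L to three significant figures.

For a continuous step input, C/C₀ ≈ ½·erfc((x−vt)/(2√(Dt))).
vt = 0.766 × 474 = 363.084 m and 2√(Dt) = 2√(2.24 × 474) = 65.17 m.
Argument (x−vt)/(2√(Dt)) = (234 − 363.084)/65.17 = -1.981; ½·erfc(-1.981) = 0.9975.
C = 262 × 0.9975 = 261 mg/L.

261 mg/L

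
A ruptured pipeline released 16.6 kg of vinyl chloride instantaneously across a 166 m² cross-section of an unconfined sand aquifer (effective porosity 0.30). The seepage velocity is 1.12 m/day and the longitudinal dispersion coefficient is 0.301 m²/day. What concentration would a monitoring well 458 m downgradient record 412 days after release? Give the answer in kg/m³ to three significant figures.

For an instantaneous plane source, C(x,t) = M/(n_e·A·√(4πDt)) · exp(−(x−vt)²/(4Dt)), with n_e·A the pore (flow) area.
Plume center vt = 1.12 × 412 = 461.44 m, so the well at 458 m is 3.44 m upgradient of the peak.
√(4πDt) = 39.48 m, giving peak height M/(n_e·A·√(4πDt)) = 16.6/(0.30 × 166 × 39.48) = 0.008443 kg/m³.
(x−vt)²/(4Dt) = (-3.44)²/(4 × 0.301 × 412) = 0.02386; exp(−0.02386) = 0.9764.
C = 0.008443 × 0.9764 = 0.00824 kg/m³.

0.00824 kg/m³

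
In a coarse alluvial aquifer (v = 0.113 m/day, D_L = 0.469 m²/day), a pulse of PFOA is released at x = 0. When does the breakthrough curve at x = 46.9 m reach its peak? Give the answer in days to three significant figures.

380 days

For the 1D instantaneous-source solution, setting ∂C/∂t = 0 at fixed x gives v²t² + 2Dt − x² = 0, so t = (√(D² + v²x²) − D)/v².
√(D² + v²x²) = √(0.469² + 0.113² × 46.9²) = 5.320; v² = 0.012769.
t = (5.320 − 0.469)/0.012769 = 380 days (vs. the pure-advection estimate x/v = 415 d).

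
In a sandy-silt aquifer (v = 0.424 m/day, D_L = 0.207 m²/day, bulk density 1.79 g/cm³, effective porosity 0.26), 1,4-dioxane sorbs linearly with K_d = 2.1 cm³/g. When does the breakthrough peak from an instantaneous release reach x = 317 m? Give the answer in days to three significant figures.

Retardation factor R = 1 + ρ_b·K_d/n = 1 + 1.79 × 2.1/0.26 = 15.46.
Sorption retards both mechanisms: v_R = v/R = 0.02743 m/day, D_R = D/R = 0.01339 m²/day.
Peak time from v_R²t² + 2D_R t − x² = 0: t = (√(D_R² + v_R²x²) − D_R)/v_R².
√(D_R² + v_R²x²) = √(0.01339² + 0.02743² × 317²) = 8.695; v_R² = 0.0007524.
t = (8.695 − 0.01339)/0.0007524 = 11500 days.

11500 days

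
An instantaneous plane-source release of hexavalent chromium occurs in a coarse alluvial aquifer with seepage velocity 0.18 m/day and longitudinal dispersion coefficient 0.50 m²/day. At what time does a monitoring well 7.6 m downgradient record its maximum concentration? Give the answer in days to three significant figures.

For the 1D instantaneous-source solution, setting ∂C/∂t = 0 at fixed x gives v²t² + 2Dt − x² = 0, so t = (√(D² + v²x²) − D)/v².
√(D² + v²x²) = √(0.50² + 0.18² × 7.6²) = 1.457; v² = 0.0324.
t = (1.457 − 0.50)/0.0324 = 29.5 days (vs. the pure-advection estimate x/v = 42.2 d).

29.5 days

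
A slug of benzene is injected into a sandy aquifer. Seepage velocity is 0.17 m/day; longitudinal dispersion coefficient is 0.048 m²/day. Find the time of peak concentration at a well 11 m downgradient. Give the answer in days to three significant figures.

63.1 days

For the 1D instantaneous-source solution, setting ∂C/∂t = 0 at fixed x gives v²t² + 2Dt − x² = 0, so t = (√(D² + v²x²) − D)/v².
√(D² + v²x²) = √(0.048² + 0.17² × 11²) = 1.871; v² = 0.0289.
t = (1.871 − 0.048)/0.0289 = 63.1 days (vs. the pure-advection estimate x/v = 64.7 d).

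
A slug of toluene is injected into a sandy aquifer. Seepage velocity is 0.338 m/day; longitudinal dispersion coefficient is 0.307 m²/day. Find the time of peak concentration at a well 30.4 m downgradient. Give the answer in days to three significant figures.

For the 1D instantaneous-source solution, setting ∂C/∂t = 0 at fixed x gives v²t² + 2Dt − x² = 0, so t = (√(D² + v²x²) − D)/v².
√(D² + v²x²) = √(0.307² + 0.338² × 30.4²) = 10.28; v² = 0.114244.
t = (10.28 − 0.307)/0.114244 = 87.3 days (vs. the pure-advection estimate x/v = 89.9 d).

87.3 days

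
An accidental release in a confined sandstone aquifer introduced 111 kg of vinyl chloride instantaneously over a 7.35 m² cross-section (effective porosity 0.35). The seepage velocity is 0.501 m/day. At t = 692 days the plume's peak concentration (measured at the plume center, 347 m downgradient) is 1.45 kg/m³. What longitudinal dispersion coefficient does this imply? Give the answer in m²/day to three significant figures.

At the plume center C_max = M/(n_e·A·√(4πDt)), so D = M²/(4πt·(n_e·A·C_max)²).
n_e·A·C_max = 0.35 × 7.35 × 1.45 = 3.730 kg/m.
D = 111²/(4π × 692 × 3.730²) = 0.102 m²/day.

0.102 m²/day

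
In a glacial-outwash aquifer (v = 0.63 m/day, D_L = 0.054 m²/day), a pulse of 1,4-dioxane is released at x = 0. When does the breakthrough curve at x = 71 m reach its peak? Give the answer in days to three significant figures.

113 days

For the 1D instantaneous-source solution, setting ∂C/∂t = 0 at fixed x gives v²t² + 2Dt − x² = 0, so t = (√(D² + v²x²) − D)/v².
√(D² + v²x²) = √(0.054² + 0.63² × 71²) = 44.73; v² = 0.3969.
t = (44.73 − 0.054)/0.3969 = 113 days (vs. the pure-advection estimate x/v = 113 d).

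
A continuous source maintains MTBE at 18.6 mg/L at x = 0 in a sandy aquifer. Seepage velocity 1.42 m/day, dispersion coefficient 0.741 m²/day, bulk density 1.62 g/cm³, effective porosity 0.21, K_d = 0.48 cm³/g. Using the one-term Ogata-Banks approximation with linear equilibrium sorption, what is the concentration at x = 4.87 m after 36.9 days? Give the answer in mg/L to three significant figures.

18.0 mg/L

Retardation factor R = 1 + ρ_b·K_d/n = 1 + 1.62 × 0.48/0.21 = 4.703.
Sorption retards both mechanisms: v_R = v/R = 0.3019 m/day, D_R = D/R = 0.1576 m²/day.
v_R·t = 0.3019 × 36.9 = 11.14011 m; 2√(D_R t) = 4.823 m; argument = (4.87 − 11.14011)/4.823 = -1.300.
C = C₀ × ½·erfc(-1.300) = 18.6 × 0.9670 = 18.0 mg/L.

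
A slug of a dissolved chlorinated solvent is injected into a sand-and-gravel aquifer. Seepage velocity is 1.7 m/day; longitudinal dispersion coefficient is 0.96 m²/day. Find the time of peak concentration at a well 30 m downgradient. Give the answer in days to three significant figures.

17.3 days

For the 1D instantaneous-source solution, setting ∂C/∂t = 0 at fixed x gives v²t² + 2Dt − x² = 0, so t = (√(D² + v²x²) − D)/v².
√(D² + v²x²) = √(0.96² + 1.7² × 30²) = 51.01; v² = 2.89.
t = (51.01 − 0.96)/2.89 = 17.3 days (vs. the pure-advection estimate x/v = 17.6 d).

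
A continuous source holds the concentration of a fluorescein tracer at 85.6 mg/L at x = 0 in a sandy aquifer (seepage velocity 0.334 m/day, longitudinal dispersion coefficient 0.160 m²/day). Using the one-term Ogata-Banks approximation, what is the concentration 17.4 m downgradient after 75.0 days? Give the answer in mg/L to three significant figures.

80.5 mg/L

For a continuous step input, C/C₀ ≈ ½·erfc((x−vt)/(2√(Dt))).
vt = 0.334 × 75.0 = 25.05 m and 2√(Dt) = 2√(0.160 × 75.0) = 6.928 m.
Argument (x−vt)/(2√(Dt)) = (17.4 − 25.05)/6.928 = -1.104; ½·erfc(-1.104) = 0.9408.
C = 85.6 × 0.9408 = 80.5 mg/L.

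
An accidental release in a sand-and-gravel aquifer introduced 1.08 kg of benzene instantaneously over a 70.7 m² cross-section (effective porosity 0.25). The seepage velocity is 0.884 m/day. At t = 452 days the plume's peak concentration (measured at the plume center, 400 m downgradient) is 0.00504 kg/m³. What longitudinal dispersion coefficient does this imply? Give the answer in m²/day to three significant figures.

0.0259 m²/day

At the plume center C_max = M/(n_e·A·√(4πDt)), so D = M²/(4πt·(n_e·A·C_max)²).
n_e·A·C_max = 0.25 × 70.7 × 0.00504 = 0.08908 kg/m.
D = 1.08²/(4π × 452 × 0.08908²) = 0.0259 m²/day.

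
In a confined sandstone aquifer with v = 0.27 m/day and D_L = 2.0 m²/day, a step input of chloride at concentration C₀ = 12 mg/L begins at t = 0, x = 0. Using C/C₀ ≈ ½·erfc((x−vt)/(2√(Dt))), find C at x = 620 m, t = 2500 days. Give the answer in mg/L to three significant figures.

8.51 mg/L

For a continuous step input, C/C₀ ≈ ½·erfc((x−vt)/(2√(Dt))).
vt = 0.27 × 2500 = 675 m and 2√(Dt) = 2√(2.0 × 2500) = 141.4 m.
Argument (x−vt)/(2√(Dt)) = (620 − 675)/141.4 = -0.3890; ½·erfc(-0.3890) = 0.7089.
C = 12 × 0.7089 = 8.51 mg/L.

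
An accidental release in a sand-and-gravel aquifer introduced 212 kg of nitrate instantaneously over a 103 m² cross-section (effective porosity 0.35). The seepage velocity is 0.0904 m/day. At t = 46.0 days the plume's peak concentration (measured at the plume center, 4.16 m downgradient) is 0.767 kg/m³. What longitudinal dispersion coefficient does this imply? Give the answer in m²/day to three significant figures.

At the plume center C_max = M/(n_e·A·√(4πDt)), so D = M²/(4πt·(n_e·A·C_max)²).
n_e·A·C_max = 0.35 × 103 × 0.767 = 27.65 kg/m.
D = 212²/(4π × 46.0 × 27.65²) = 0.102 m²/day.

0.102 m²/day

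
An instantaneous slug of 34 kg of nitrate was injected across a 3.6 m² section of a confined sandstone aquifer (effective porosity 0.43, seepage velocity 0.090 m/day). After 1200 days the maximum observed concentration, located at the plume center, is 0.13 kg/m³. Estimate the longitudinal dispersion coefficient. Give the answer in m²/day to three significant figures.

1.89 m²/day

At the plume center C_max = M/(n_e·A·√(4πDt)), so D = M²/(4πt·(n_e·A·C_max)²).
n_e·A·C_max = 0.43 × 3.6 × 0.13 = 0.2012 kg/m.
D = 34²/(4π × 1200 × 0.2012²) = 1.89 m²/day.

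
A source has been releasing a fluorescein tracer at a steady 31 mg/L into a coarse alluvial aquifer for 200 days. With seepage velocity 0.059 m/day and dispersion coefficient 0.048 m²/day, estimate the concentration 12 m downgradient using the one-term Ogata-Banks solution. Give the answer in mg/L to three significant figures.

For a continuous step input, C/C₀ ≈ ½·erfc((x−vt)/(2√(Dt))).
vt = 0.059 × 200 = 11.8 m and 2√(Dt) = 2√(0.048 × 200) = 6.197 m.
Argument (x−vt)/(2√(Dt)) = (12 − 11.8)/6.197 = 0.03227; ½·erfc(0.03227) = 0.4818.
C = 31 × 0.4818 = 14.9 mg/L.

14.9 mg/L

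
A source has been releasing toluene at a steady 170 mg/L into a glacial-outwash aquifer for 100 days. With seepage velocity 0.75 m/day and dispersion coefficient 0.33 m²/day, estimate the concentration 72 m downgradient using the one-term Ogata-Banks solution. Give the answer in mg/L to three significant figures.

109 mg/L

For a continuous step input, C/C₀ ≈ ½·erfc((x−vt)/(2√(Dt))).
vt = 0.75 × 100 = 75 m and 2√(Dt) = 2√(0.33 × 100) = 11.49 m.
Argument (x−vt)/(2√(Dt)) = (72 − 75)/11.49 = -0.2611; ½·erfc(-0.2611) = 0.6440.
C = 170 × 0.6440 = 109 mg/L.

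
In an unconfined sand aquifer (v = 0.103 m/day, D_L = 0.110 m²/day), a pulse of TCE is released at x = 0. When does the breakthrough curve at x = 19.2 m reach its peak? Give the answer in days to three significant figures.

For the 1D instantaneous-source solution, setting ∂C/∂t = 0 at fixed x gives v²t² + 2Dt − x² = 0, so t = (√(D² + v²x²) − D)/v².
√(D² + v²x²) = √(0.110² + 0.103² × 19.2²) = 1.981; v² = 0.010609.
t = (1.981 − 0.110)/0.010609 = 176 days (vs. the pure-advection estimate x/v = 186 d).

176 days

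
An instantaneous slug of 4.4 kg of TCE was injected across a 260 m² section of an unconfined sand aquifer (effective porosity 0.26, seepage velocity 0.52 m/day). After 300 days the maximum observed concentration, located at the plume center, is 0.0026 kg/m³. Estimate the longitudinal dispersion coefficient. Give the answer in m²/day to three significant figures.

0.166 m²/day

At the plume center C_max = M/(n_e·A·√(4πDt)), so D = M²/(4πt·(n_e·A·C_max)²).
n_e·A·C_max = 0.26 × 260 × 0.0026 = 0.1758 kg/m.
D = 4.4²/(4π × 300 × 0.1758²) = 0.166 m²/day.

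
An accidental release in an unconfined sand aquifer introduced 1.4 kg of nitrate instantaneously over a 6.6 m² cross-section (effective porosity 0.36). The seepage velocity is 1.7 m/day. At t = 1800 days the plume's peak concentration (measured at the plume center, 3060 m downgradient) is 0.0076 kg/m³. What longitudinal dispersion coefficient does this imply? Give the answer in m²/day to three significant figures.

0.266 m²/day

At the plume center C_max = M/(n_e·A·√(4πDt)), so D = M²/(4πt·(n_e·A·C_max)²).
n_e·A·C_max = 0.36 × 6.6 × 0.0076 = 0.01806 kg/m.
D = 1.4²/(4π × 1800 × 0.01806²) = 0.266 m²/day.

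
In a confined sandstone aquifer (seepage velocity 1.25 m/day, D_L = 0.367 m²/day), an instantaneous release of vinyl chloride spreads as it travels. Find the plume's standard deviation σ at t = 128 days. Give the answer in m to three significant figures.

Dispersive spreading gives a Gaussian with σ² = 2Dt; advection only shifts the center.
σ = √(2 × 0.367 × 128) = 9.69 m.

9.69 m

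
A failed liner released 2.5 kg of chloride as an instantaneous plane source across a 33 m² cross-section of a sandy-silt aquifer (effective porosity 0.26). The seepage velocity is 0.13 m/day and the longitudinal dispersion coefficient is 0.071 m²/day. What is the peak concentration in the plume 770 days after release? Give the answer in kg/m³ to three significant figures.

The peak of an instantaneous 1D plume sits at x = vt; there the Gaussian factor is 1 and C_max = M/(n_e·A·√(4πDt)), where n_e·A is the pore area the mass is dissolved in.
√(4πDt) = √(4π × 0.071 × 770) = 26.21 m, so C_max = 2.5/(0.26 × 33 × 26.21) = 0.0111 kg/m³.

0.0111 kg/m³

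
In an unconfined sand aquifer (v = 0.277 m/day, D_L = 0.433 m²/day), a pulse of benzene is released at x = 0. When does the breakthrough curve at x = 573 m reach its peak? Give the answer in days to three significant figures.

2060 days

For the 1D instantaneous-source solution, setting ∂C/∂t = 0 at fixed x gives v²t² + 2Dt − x² = 0, so t = (√(D² + v²x²) − D)/v².
√(D² + v²x²) = √(0.433² + 0.277² × 573²) = 158.7; v² = 0.076729.
t = (158.7 − 0.433)/0.076729 = 2060 days (vs. the pure-advection estimate x/v = 2070 d).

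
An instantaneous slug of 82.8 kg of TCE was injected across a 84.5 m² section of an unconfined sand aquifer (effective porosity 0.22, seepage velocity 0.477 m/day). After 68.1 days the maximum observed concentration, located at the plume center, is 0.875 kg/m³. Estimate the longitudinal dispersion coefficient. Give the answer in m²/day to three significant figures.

0.0303 m²/day

At the plume center C_max = M/(n_e·A·√(4πDt)), so D = M²/(4πt·(n_e·A·C_max)²).
n_e·A·C_max = 0.22 × 84.5 × 0.875 = 16.27 kg/m.
D = 82.8²/(4π × 68.1 × 16.27²) = 0.0303 m²/day.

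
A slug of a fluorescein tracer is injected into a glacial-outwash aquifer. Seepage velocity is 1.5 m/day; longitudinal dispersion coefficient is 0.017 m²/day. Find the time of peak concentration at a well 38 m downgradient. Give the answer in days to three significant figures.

For the 1D instantaneous-source solution, setting ∂C/∂t = 0 at fixed x gives v²t² + 2Dt − x² = 0, so t = (√(D² + v²x²) − D)/v².
√(D² + v²x²) = √(0.017² + 1.5² × 38²) = 57.00; v² = 2.25.
t = (57.00 − 0.017)/2.25 = 25.3 days (vs. the pure-advection estimate x/v = 25.3 d).

25.3 days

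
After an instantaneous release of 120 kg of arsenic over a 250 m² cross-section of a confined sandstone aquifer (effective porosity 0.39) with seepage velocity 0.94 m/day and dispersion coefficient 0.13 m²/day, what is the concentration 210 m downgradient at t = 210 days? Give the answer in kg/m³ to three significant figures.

For an instantaneous plane source, C(x,t) = M/(n_e·A·√(4πDt)) · exp(−(x−vt)²/(4Dt)), with n_e·A the pore (flow) area.
Plume center vt = 0.94 × 210 = 197.4 m, so the well at 210 m is 12.6 m downgradient of the peak.
√(4πDt) = 18.52 m, giving peak height M/(n_e·A·√(4πDt)) = 120/(0.39 × 250 × 18.52) = 0.06646 kg/m³.
(x−vt)²/(4Dt) = (12.6)²/(4 × 0.13 × 210) = 1.454; exp(−1.454) = 0.2336.
C = 0.06646 × 0.2336 = 0.0155 kg/m³.

0.0155 kg/m³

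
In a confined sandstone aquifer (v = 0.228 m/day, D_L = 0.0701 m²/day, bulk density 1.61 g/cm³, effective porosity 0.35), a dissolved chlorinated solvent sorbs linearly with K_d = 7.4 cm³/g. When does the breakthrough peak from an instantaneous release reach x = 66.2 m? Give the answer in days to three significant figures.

Retardation factor R = 1 + ρ_b·K_d/n = 1 + 1.61 × 7.4/0.35 = 35.04.
Sorption retards both mechanisms: v_R = v/R = 0.006507 m/day, D_R = D/R = 0.002001 m²/day.
Peak time from v_R²t² + 2D_R t − x² = 0: t = (√(D_R² + v_R²x²) − D_R)/v_R².
√(D_R² + v_R²x²) = √(0.002001² + 0.006507² × 66.2²) = 0.4308; v_R² = 4.234e-05.
t = (0.4308 − 0.002001)/4.234e-05 = 10100 days.

10100 days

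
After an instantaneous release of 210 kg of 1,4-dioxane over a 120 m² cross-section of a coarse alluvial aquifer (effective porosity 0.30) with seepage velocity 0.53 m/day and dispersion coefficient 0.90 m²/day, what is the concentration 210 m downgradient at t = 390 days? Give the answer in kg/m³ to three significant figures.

0.0872 kg/m³

For an instantaneous plane source, C(x,t) = M/(n_e·A·√(4πDt)) · exp(−(x−vt)²/(4Dt)), with n_e·A the pore (flow) area.
Plume center vt = 0.53 × 390 = 206.7 m, so the well at 210 m is 3.3 m downgradient of the peak.
√(4πDt) = 66.41 m, giving peak height M/(n_e·A·√(4πDt)) = 210/(0.30 × 120 × 66.41) = 0.08784 kg/m³.
(x−vt)²/(4Dt) = (3.3)²/(4 × 0.90 × 390) = 0.007756; exp(−0.007756) = 0.9923.
C = 0.08784 × 0.9923 = 0.0872 kg/m³.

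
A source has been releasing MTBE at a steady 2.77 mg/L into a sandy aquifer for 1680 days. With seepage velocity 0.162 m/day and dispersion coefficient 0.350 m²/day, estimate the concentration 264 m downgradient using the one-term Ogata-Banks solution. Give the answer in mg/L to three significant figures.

For a continuous step input, C/C₀ ≈ ½·erfc((x−vt)/(2√(Dt))).
vt = 0.162 × 1680 = 272.16 m and 2√(Dt) = 2√(0.350 × 1680) = 48.50 m.
Argument (x−vt)/(2√(Dt)) = (264 − 272.16)/48.50 = -0.1682; ½·erfc(-0.1682) = 0.5940.
C = 2.77 × 0.5940 = 1.65 mg/L.

1.65 mg/L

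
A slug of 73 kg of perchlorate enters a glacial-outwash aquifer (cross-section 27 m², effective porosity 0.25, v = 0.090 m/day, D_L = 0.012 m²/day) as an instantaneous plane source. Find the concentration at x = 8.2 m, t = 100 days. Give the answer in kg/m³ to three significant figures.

For an instantaneous plane source, C(x,t) = M/(n_e·A·√(4πDt)) · exp(−(x−vt)²/(4Dt)), with n_e·A the pore (flow) area.
Plume center vt = 0.090 × 100 = 9 m, so the well at 8.2 m is 0.8 m upgradient of the peak.
√(4πDt) = 3.883 m, giving peak height M/(n_e·A·√(4πDt)) = 73/(0.25 × 27 × 3.883) = 2.785 kg/m³.
(x−vt)²/(4Dt) = (-0.8)²/(4 × 0.012 × 100) = 0.1333; exp(−0.1333) = 0.8752.
C = 2.785 × 0.8752 = 2.44 kg/m³.

2.44 kg/m³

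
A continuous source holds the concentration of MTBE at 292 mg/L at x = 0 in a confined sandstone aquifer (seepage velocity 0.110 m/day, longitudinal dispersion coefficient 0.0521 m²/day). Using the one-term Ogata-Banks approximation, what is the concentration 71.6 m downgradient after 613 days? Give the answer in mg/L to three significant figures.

For a continuous step input, C/C₀ ≈ ½·erfc((x−vt)/(2√(Dt))).
vt = 0.110 × 613 = 67.43 m and 2√(Dt) = 2√(0.0521 × 613) = 11.30 m.
Argument (x−vt)/(2√(Dt)) = (71.6 − 67.43)/11.30 = 0.3690; ½·erfc(0.3690) = 0.3009.
C = 292 × 0.3009 = 87.9 mg/L.

87.9 mg/L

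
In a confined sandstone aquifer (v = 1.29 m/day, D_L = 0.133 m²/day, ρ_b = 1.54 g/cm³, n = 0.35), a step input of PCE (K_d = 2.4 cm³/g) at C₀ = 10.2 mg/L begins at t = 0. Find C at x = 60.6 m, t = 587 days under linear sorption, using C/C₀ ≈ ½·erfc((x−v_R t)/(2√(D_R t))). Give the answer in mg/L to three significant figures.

Retardation factor R = 1 + ρ_b·K_d/n = 1 + 1.54 × 2.4/0.35 = 11.56.
Sorption retards both mechanisms: v_R = v/R = 0.1116 m/day, D_R = D/R = 0.01151 m²/day.
v_R·t = 0.1116 × 587 = 65.5092 m; 2√(D_R t) = 5.199 m; argument = (60.6 − 65.5092)/5.199 = -0.9443.
C = C₀ × ½·erfc(-0.9443) = 10.2 × 0.9091 = 9.27 mg/L.

9.27 mg/L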